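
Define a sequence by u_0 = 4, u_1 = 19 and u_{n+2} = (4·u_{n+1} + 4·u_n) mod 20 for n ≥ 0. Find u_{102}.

4

u_0 = 4,  u_1 = 19,  u_2 = 12,  u_3 = 4,  u_4 = 4,  u_5 = 12,  u_6 = 4.
Since (u_5, u_6) = (u_2, u_3) = (12, 4) (two consecutive terms determine the rest), the sequence is eventually periodic: after a pre-period of length 2 it cycles with period 3.
For n ≥ 2, u_n depends only on (n - 2) mod 3. (102 - 2) mod 3 = 1, so u_{102} = u_3 = 4.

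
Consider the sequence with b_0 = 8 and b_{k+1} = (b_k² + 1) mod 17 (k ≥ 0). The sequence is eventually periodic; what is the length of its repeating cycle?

6

b_0 = 8, b_1 = 14, b_2 = 10, b_3 = 16, b_4 = 2, b_5 = 5, b_6 = 9, b_7 = 14.
Since b_7 = b_1 = 14, the sequence is eventually periodic: after a pre-period of length 1 it cycles with period 6.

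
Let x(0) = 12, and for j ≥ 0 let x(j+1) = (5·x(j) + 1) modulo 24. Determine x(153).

Listing terms: x(0) = 12; x(1) = 13; x(2) = 18; x(3) = 19; x(4) = 0; x(5) = 1; x(6) = 6; x(7) = 7; x(8) = 12.
Since x(8) = x(0) = 12, the sequence is periodic with period 8.
So x(153) = x(0 + ((153-0) mod 8)) = x(1) = 13.

13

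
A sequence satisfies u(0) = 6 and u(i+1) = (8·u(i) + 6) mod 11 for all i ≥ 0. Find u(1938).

Computing terms: u(0) = 6, u(1) = 10, u(2) = 9, u(3) = 1, u(4) = 3, u(5) = 8, u(6) = 4, u(7) = 5, u(8) = 2, u(9) = 0, u(10) = 6.
Since u(10) = u(0) = 6, the sequence is periodic with period 10.
(1938 - 0) mod 10 = 8, so u(1938) = u(8) = 2.

2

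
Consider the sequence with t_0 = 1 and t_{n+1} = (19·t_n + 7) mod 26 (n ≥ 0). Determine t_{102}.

Computing terms: t_0 = 1; t_1 = 0; t_2 = 7; t_3 = 10; t_4 = 15; t_5 = 6; t_6 = 17; t_7 = 18; t_8 = 11; t_9 = 8; t_{10} = 3; t_{11} = 12; t_{12} = 1.
Since t_{12} = t_0 = 1, the sequence is periodic with period 12.
So t_{102} = t_{0 + ((102-0) mod 12)} = t_6 = 17.

17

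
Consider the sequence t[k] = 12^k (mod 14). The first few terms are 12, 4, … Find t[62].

Listing terms: t[1] = 12, t[2] = 4, t[3] = 6, t[4] = 2, t[5] = 10, t[6] = 8, t[7] = 12.
The sequence repeats with period 6.
(62 - 1) mod 6 = 1, so t[62] = t[2] = 4.

4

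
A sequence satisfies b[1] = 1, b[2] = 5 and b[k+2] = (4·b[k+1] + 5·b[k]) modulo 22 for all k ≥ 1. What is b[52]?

We have b[1] = 1; b[2] = 5; b[3] = 3; b[4] = 15; b[5] = 9; b[6] = 1; b[7] = 5.
Since (b[6], b[7]) = (b[1], b[2]) = (1, 5) (two consecutive terms determine the rest), the sequence is periodic with period 5.
(52 - 1) mod 5 = 1, so b[52] = b[2] = 5.

5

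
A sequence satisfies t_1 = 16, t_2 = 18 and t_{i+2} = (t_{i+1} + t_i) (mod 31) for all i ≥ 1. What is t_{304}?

Listing terms: t_1 = 16, t_2 = 18, t_3 = 3, t_4 = 21, t_5 = 24, t_6 = 14, t_7 = 7, t_8 = 21, t_9 = 28, t_{10} = 18, t_{11} = 15, t_{12} = 2, t_{13} = 17, t_{14} = 19, t_{15} = 5, t_{16} = 24, t_{17} = 29, t_{18} = 22, t_{19} = 20, t_{20} = 11, t_{21} = 0, t_{22} = 11, t_{23} = 11, t_{24} = 22, t_{25} = 2, t_{26} = 24, t_{27} = 26, t_{28} = 19, t_{29} = 14, t_{30} = 2, t_{31} = 16, t_{32} = 18.
Since (t_{31}, t_{32}) = (t_1, t_2) = (16, 18) (two consecutive terms determine the rest), the sequence is periodic with period 30.
So t_{304} = t_{1 + ((304-1) mod 30)} = t_4 = 21.

21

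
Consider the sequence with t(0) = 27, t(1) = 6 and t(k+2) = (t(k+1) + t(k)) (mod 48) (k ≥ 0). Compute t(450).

15

Listing terms: t(0) = 27; t(1) = 6; t(2) = 33; t(3) = 39; t(4) = 24; t(5) = 15; t(6) = 39; t(7) = 6; t(8) = 45; t(9) = 3; t(10) = 0; t(11) = 3; t(12) = 3; t(13) = 6; t(14) = 9; t(15) = 15; t(16) = 24; t(17) = 39; t(18) = 15; t(19) = 6; t(20) = 21; t(21) = 27; t(22) = 0; t(23) = 27; t(24) = 27; t(25) = 6.
The sequence repeats with period 24.
So t(450) = t(0 + ((450-0) mod 24)) = t(18) = 15.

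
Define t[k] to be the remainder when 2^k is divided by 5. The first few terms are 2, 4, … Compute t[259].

3

t[1] = 2, t[2] = 4, t[3] = 3, t[4] = 1, t[5] = 2.
Since t[5] = t[1] = 2, the sequence is periodic with period 4.
So t[259] = t[1 + ((259-1) mod 4)] = t[3] = 3.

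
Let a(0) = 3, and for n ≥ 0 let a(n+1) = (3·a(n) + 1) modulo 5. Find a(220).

3

Listing terms: a(0) = 3,  a(1) = 0,  a(2) = 1,  a(3) = 4,  a(4) = 3.
The sequence repeats with period 4.
So a(220) = a(0 + ((220-0) mod 4)) = a(0) = 3.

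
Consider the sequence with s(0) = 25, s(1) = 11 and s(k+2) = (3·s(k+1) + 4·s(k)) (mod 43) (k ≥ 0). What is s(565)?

We have s(0) = 25; s(1) = 11; s(2) = 4; s(3) = 13; s(4) = 12; s(5) = 2; s(6) = 11; s(7) = 41; s(8) = 38; s(9) = 20; s(10) = 40; s(11) = 28; s(12) = 29; s(13) = 27; s(14) = 25; s(15) = 11.
The sequence repeats with period 14.
So s(565) = s(0 + ((565-0) mod 14)) = s(5) = 2.

2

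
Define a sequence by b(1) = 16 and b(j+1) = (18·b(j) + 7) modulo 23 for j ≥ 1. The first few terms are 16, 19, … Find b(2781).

Computing terms: b(1) = 16, b(2) = 19, b(3) = 4, b(4) = 10, b(5) = 3, b(6) = 15, b(7) = 1, b(8) = 2, b(9) = 20, b(10) = 22, b(11) = 12, b(12) = 16.
The sequence repeats with period 11.
(2781 - 1) mod 11 = 8, so b(2781) = b(9) = 20.

20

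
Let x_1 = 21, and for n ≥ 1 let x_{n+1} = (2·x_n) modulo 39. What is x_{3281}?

24

x_1 = 21,  x_2 = 3,  x_3 = 6,  x_4 = 12,  x_5 = 24,  x_6 = 9,  x_7 = 18,  x_8 = 36,  x_9 = 33,  x_{10} = 27,  x_{11} = 15,  x_{12} = 30,  x_{13} = 21.
The sequence repeats with period 12.
So x_{3281} = x_{1 + ((3281-1) mod 12)} = x_5 = 24.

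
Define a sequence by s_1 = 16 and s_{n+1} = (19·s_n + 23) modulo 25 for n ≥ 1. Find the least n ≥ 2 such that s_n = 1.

Listing terms: s_1 = 16,  s_2 = 2,  s_3 = 11,  s_4 = 7,  s_5 = 6,  s_6 = 12,  s_7 = 1,  s_8 = 17,  s_9 = 21,  s_{10} = 22,  s_{11} = 16.
The sequence repeats with period 10.
The value 1 first appears (with n ≥ 2) at s_7.

7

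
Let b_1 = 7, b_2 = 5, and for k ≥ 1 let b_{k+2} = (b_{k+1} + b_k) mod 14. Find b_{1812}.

We have b_1 = 7,  b_2 = 5,  b_3 = 12,  b_4 = 3,  b_5 = 1,  b_6 = 4,  b_7 = 5,  b_8 = 9,  b_9 = 0,  b_{10} = 9,  b_{11} = 9,  b_{12} = 4,  b_{13} = 13,  b_{14} = 3,  b_{15} = 2,  b_{16} = 5,  b_{17} = 7,  b_{18} = 12,  b_{19} = 5,  b_{20} = 3,  b_{21} = 8,  b_{22} = 11,  b_{23} = 5,  b_{24} = 2,  b_{25} = 7,  b_{26} = 9,  b_{27} = 2,  b_{28} = 11,  b_{29} = 13,  b_{30} = 10,  b_{31} = 9,  b_{32} = 5,  b_{33} = 0,  b_{34} = 5,  b_{35} = 5,  b_{36} = 10,  b_{37} = 1,  b_{38} = 11,  b_{39} = 12,  b_{40} = 9,  b_{41} = 7,  b_{42} = 2,  b_{43} = 9,  b_{44} = 11,  b_{45} = 6,  b_{46} = 3,  b_{47} = 9,  b_{48} = 12,  b_{49} = 7,  b_{50} = 5.
Since (b_{49}, b_{50}) = (b_1, b_2) = (7, 5) (two consecutive terms determine the rest), the sequence is periodic with period 48.
So b_{1812} = b_{1 + ((1812-1) mod 48)} = b_{36} = 10.

10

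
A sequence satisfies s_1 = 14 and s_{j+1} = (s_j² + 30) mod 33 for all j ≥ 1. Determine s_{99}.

Listing terms: s_1 = 14; s_2 = 28; s_3 = 22; s_4 = 19; s_5 = 28.
Since s_5 = s_2 = 28, the sequence is eventually periodic: after a pre-period of length 1 it cycles with period 3.
For j ≥ 2, s_j depends only on (j - 2) mod 3. (99 - 2) mod 3 = 1, so s_{99} = s_3 = 22.

22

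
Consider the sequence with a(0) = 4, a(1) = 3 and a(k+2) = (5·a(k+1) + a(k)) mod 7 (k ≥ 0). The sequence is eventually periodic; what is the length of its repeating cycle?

Listing terms: a(0) = 4; a(1) = 3; a(2) = 5; a(3) = 0; a(4) = 5; a(5) = 4; a(6) = 4; a(7) = 3.
The sequence repeats with period 6.

6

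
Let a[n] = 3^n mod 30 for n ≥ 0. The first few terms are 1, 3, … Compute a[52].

21

Computing terms: a[0] = 1, a[1] = 3, a[2] = 9, a[3] = 27, a[4] = 21, a[5] = 3.
Since a[5] = a[1] = 3, the sequence is eventually periodic: after a pre-period of length 1 it cycles with period 4.
For n ≥ 1, a[n] depends only on (n - 1) mod 4. (52 - 1) mod 4 = 3, so a[52] = a[4] = 21.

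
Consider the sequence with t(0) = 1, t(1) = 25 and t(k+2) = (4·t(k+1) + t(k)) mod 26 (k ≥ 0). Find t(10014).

We have t(0) = 1; t(1) = 25; t(2) = 23; t(3) = 13; t(4) = 23; t(5) = 1; t(6) = 1; t(7) = 5; t(8) = 21; t(9) = 11; t(10) = 13; t(11) = 11; t(12) = 5; t(13) = 5; t(14) = 25; t(15) = 1; t(16) = 3; t(17) = 13; t(18) = 3; t(19) = 25; t(20) = 25; t(21) = 21; t(22) = 5; t(23) = 15; t(24) = 13; t(25) = 15; t(26) = 21; t(27) = 21; t(28) = 1; t(29) = 25.
The sequence repeats with period 28.
So t(10014) = t(0 + ((10014-0) mod 28)) = t(18) = 3.

3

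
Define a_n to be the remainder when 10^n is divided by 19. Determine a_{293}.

Computing terms: a_1 = 10, a_2 = 5, a_3 = 12, a_4 = 6, a_5 = 3, a_6 = 11, a_7 = 15, a_8 = 17, a_9 = 18, a_{10} = 9, a_{11} = 14, a_{12} = 7, a_{13} = 13, a_{14} = 16, a_{15} = 8, a_{16} = 4, a_{17} = 2, a_{18} = 1, a_{19} = 10.
The sequence repeats with period 18.
(293 - 1) mod 18 = 4, so a_{293} = a_5 = 3.

3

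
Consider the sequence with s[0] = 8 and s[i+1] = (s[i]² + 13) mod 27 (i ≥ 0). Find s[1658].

2

We have s[0] = 8, s[1] = 23, s[2] = 2, s[3] = 17, s[4] = 5, s[5] = 11, s[6] = 26, s[7] = 14, s[8] = 20, s[9] = 8.
The sequence repeats with period 9.
So s[1658] = s[0 + ((1658-0) mod 9)] = s[2] = 2.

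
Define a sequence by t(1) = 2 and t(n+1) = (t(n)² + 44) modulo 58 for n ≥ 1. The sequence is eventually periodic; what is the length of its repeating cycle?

3

Listing terms: t(1) = 2,  t(2) = 48,  t(3) = 28,  t(4) = 16,  t(5) = 10,  t(6) = 28.
Since t(6) = t(3) = 28, the sequence is eventually periodic: after a pre-period of length 2 it cycles with period 3.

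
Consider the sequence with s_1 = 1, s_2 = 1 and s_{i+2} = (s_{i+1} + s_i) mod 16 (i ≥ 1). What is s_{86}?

Computing terms: s_1 = 1; s_2 = 1; s_3 = 2; s_4 = 3; s_5 = 5; s_6 = 8; s_7 = 13; s_8 = 5; s_9 = 2; s_{10} = 7; s_{11} = 9; s_{12} = 0; s_{13} = 9; s_{14} = 9; s_{15} = 2; s_{16} = 11; s_{17} = 13; s_{18} = 8; s_{19} = 5; s_{20} = 13; s_{21} = 2; s_{22} = 15; s_{23} = 1; s_{24} = 0; s_{25} = 1; s_{26} = 1.
The sequence repeats with period 24.
(86 - 1) mod 24 = 13, so s_{86} = s_{14} = 9.

9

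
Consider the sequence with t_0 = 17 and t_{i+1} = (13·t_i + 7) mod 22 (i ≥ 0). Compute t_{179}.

Computing terms: t_0 = 17, t_1 = 8, t_2 = 1, t_3 = 20, t_4 = 3, t_5 = 2, t_6 = 11, t_7 = 18, t_8 = 21, t_9 = 16, t_{10} = 17.
Since t_{10} = t_0 = 17, the sequence is periodic with period 10.
(179 - 0) mod 10 = 9, so t_{179} = t_9 = 16.

16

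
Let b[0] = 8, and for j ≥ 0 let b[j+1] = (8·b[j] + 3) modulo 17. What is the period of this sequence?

Computing terms: b[0] = 8,  b[1] = 16,  b[2] = 12,  b[3] = 14,  b[4] = 13,  b[5] = 5,  b[6] = 9,  b[7] = 7,  b[8] = 8.
The sequence repeats with period 8.

8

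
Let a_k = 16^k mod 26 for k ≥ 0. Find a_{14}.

We have a_0 = 1,  a_1 = 16,  a_2 = 22,  a_3 = 14,  a_4 = 16.
Since a_4 = a_1 = 16, the sequence is eventually periodic: after a pre-period of length 1 it cycles with period 3.
For k ≥ 1, a_k depends only on (k - 1) mod 3. (14 - 1) mod 3 = 1, so a_{14} = a_2 = 22.

22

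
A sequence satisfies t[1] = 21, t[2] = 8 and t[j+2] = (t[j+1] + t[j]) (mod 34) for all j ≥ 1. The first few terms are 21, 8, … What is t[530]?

We have t[1] = 21,  t[2] = 8,  t[3] = 29,  t[4] = 3,  t[5] = 32,  t[6] = 1,  t[7] = 33,  t[8] = 0,  t[9] = 33,  t[10] = 33,  t[11] = 32,  t[12] = 31,  t[13] = 29,  t[14] = 26,  t[15] = 21,  t[16] = 13,  t[17] = 0,  t[18] = 13,  t[19] = 13,  t[20] = 26,  t[21] = 5,  t[22] = 31,  t[23] = 2,  t[24] = 33,  t[25] = 1,  t[26] = 0,  t[27] = 1,  t[28] = 1,  t[29] = 2,  t[30] = 3,  t[31] = 5,  t[32] = 8,  t[33] = 13,  t[34] = 21,  t[35] = 0,  t[36] = 21,  t[37] = 21,  t[38] = 8.
Since (t[37], t[38]) = (t[1], t[2]) = (21, 8) (two consecutive terms determine the rest), the sequence is periodic with period 36.
(530 - 1) mod 36 = 25, so t[530] = t[26] = 0.

0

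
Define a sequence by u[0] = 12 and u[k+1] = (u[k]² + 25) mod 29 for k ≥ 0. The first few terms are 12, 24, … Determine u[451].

We have u[0] = 12, u[1] = 24, u[2] = 21, u[3] = 2, u[4] = 0, u[5] = 25, u[6] = 12.
Since u[6] = u[0] = 12, the sequence is periodic with period 6.
So u[451] = u[0 + ((451-0) mod 6)] = u[1] = 24.

24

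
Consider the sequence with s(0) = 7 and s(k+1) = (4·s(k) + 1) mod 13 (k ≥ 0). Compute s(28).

s(0) = 7; s(1) = 3; s(2) = 0; s(3) = 1; s(4) = 5; s(5) = 8; s(6) = 7.
Since s(6) = s(0) = 7, the sequence is periodic with period 6.
(28 - 0) mod 6 = 4, so s(28) = s(4) = 5.

5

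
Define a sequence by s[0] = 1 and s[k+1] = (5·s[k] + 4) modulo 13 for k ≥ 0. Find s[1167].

Listing terms: s[0] = 1, s[1] = 9, s[2] = 10, s[3] = 2, s[4] = 1.
Since s[4] = s[0] = 1, the sequence is periodic with period 4.
(1167 - 0) mod 4 = 3, so s[1167] = s[3] = 2.

2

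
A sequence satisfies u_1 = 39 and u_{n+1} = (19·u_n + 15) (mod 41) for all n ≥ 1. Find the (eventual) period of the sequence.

Listing terms: u_1 = 39, u_2 = 18, u_3 = 29, u_4 = 33, u_5 = 27, u_6 = 36, u_7 = 2, u_8 = 12, u_9 = 38, u_{10} = 40, u_{11} = 37, u_{12} = 21, u_{13} = 4, u_{14} = 9, u_{15} = 22, u_{16} = 23, u_{17} = 1, u_{18} = 34, u_{19} = 5, u_{20} = 28, u_{21} = 14, u_{22} = 35, u_{23} = 24, u_{24} = 20, u_{25} = 26, u_{26} = 17, u_{27} = 10, u_{28} = 0, u_{29} = 15, u_{30} = 13, u_{31} = 16, u_{32} = 32, u_{33} = 8, u_{34} = 3, u_{35} = 31, u_{36} = 30, u_{37} = 11, u_{38} = 19, u_{39} = 7, u_{40} = 25, u_{41} = 39.
Since u_{41} = u_1 = 39, the sequence is periodic with period 40.

40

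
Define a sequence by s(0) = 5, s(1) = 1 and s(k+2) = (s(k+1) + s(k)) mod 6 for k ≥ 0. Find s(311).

s(0) = 5; s(1) = 1; s(2) = 0; s(3) = 1; s(4) = 1; s(5) = 2; s(6) = 3; s(7) = 5; s(8) = 2; s(9) = 1; s(10) = 3; s(11) = 4; s(12) = 1; s(13) = 5; s(14) = 0; s(15) = 5; s(16) = 5; s(17) = 4; s(18) = 3; s(19) = 1; s(20) = 4; s(21) = 5; s(22) = 3; s(23) = 2; s(24) = 5; s(25) = 1.
The sequence repeats with period 24.
(311 - 0) mod 24 = 23, so s(311) = s(23) = 2.

2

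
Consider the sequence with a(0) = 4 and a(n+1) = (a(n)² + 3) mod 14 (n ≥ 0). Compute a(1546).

12

Listing terms: a(0) = 4,  a(1) = 5,  a(2) = 0,  a(3) = 3,  a(4) = 12,  a(5) = 7,  a(6) = 10,  a(7) = 5.
Since a(7) = a(1) = 5, the sequence is eventually periodic: after a pre-period of length 1 it cycles with period 6.
For n ≥ 1, a(n) depends only on (n - 1) mod 6. (1546 - 1) mod 6 = 3, so a(1546) = a(4) = 12.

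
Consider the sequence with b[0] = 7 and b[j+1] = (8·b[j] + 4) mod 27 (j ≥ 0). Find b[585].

15

Computing terms: b[0] = 7, b[1] = 6, b[2] = 25, b[3] = 15, b[4] = 16, b[5] = 24, b[6] = 7.
Since b[6] = b[0] = 7, the sequence is periodic with period 6.
So b[585] = b[0 + ((585-0) mod 6)] = b[3] = 15.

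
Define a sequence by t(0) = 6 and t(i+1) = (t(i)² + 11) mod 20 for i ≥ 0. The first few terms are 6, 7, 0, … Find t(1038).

16

Computing terms: t(0) = 6,  t(1) = 7,  t(2) = 0,  t(3) = 11,  t(4) = 12,  t(5) = 15,  t(6) = 16,  t(7) = 7.
Since t(7) = t(1) = 7, the sequence is eventually periodic: after a pre-period of length 1 it cycles with period 6.
For i ≥ 1, t(i) depends only on (i - 1) mod 6. (1038 - 1) mod 6 = 5, so t(1038) = t(6) = 16.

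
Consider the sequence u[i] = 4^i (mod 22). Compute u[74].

u[1] = 4; u[2] = 16; u[3] = 20; u[4] = 14; u[5] = 12; u[6] = 4.
The sequence repeats with period 5.
(74 - 1) mod 5 = 3, so u[74] = u[4] = 14.

14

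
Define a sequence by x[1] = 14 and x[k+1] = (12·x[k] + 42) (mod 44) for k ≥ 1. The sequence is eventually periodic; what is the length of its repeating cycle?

11

Listing terms: x[1] = 14,  x[2] = 34,  x[3] = 10,  x[4] = 30,  x[5] = 6,  x[6] = 26,  x[7] = 2,  x[8] = 22,  x[9] = 42,  x[10] = 18,  x[11] = 38,  x[12] = 14.
Since x[12] = x[1] = 14, the sequence is periodic with period 11.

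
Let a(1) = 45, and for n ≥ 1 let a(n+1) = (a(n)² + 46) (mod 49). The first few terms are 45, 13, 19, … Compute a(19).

We have a(1) = 45,  a(2) = 13,  a(3) = 19,  a(4) = 15,  a(5) = 26,  a(6) = 36,  a(7) = 19.
Since a(7) = a(3) = 19, the sequence is eventually periodic: after a pre-period of length 2 it cycles with period 4.
For n ≥ 3, a(n) depends only on (n - 3) mod 4. (19 - 3) mod 4 = 0, so a(19) = a(3) = 19.

19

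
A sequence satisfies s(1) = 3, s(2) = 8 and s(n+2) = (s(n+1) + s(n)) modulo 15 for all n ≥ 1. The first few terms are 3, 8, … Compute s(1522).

8

We have s(1) = 3,  s(2) = 8,  s(3) = 11,  s(4) = 4,  s(5) = 0,  s(6) = 4,  s(7) = 4,  s(8) = 8,  s(9) = 12,  s(10) = 5,  s(11) = 2,  s(12) = 7,  s(13) = 9,  s(14) = 1,  s(15) = 10,  s(16) = 11,  s(17) = 6,  s(18) = 2,  s(19) = 8,  s(20) = 10,  s(21) = 3,  s(22) = 13,  s(23) = 1,  s(24) = 14,  s(25) = 0,  s(26) = 14,  s(27) = 14,  s(28) = 13,  s(29) = 12,  s(30) = 10,  s(31) = 7,  s(32) = 2,  s(33) = 9,  s(34) = 11,  s(35) = 5,  s(36) = 1,  s(37) = 6,  s(38) = 7,  s(39) = 13,  s(40) = 5,  s(41) = 3,  s(42) = 8.
The sequence repeats with period 40.
(1522 - 1) mod 40 = 1, so s(1522) = s(2) = 8.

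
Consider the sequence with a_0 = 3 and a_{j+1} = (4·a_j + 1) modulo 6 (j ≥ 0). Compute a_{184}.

1

Listing terms: a_0 = 3; a_1 = 1; a_2 = 5; a_3 = 3.
The sequence repeats with period 3.
(184 - 0) mod 3 = 1, so a_{184} = a_1 = 1.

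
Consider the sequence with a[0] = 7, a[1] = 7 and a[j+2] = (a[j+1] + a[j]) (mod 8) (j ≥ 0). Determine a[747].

We have a[0] = 7; a[1] = 7; a[2] = 6; a[3] = 5; a[4] = 3; a[5] = 0; a[6] = 3; a[7] = 3; a[8] = 6; a[9] = 1; a[10] = 7; a[11] = 0; a[12] = 7; a[13] = 7.
Since (a[12], a[13]) = (a[0], a[1]) = (7, 7) (two consecutive terms determine the rest), the sequence is periodic with period 12.
(747 - 0) mod 12 = 3, so a[747] = a[3] = 5.

5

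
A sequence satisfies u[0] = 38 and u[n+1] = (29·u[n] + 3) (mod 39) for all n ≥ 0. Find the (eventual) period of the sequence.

6

We have u[0] = 38,  u[1] = 13,  u[2] = 29,  u[3] = 25,  u[4] = 26,  u[5] = 16,  u[6] = 38.
The sequence repeats with period 6.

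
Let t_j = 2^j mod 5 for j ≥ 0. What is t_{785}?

t_0 = 1,  t_1 = 2,  t_2 = 4,  t_3 = 3,  t_4 = 1.
The sequence repeats with period 4.
(785 - 0) mod 4 = 1, so t_{785} = t_1 = 2.

2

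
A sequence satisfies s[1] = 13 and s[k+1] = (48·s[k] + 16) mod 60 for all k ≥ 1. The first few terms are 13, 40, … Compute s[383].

16

We have s[1] = 13; s[2] = 40; s[3] = 16; s[4] = 4; s[5] = 28; s[6] = 40.
Since s[6] = s[2] = 40, the sequence is eventually periodic: after a pre-period of length 1 it cycles with period 4.
For k ≥ 2, s[k] depends only on (k - 2) mod 4. (383 - 2) mod 4 = 1, so s[383] = s[3] = 16.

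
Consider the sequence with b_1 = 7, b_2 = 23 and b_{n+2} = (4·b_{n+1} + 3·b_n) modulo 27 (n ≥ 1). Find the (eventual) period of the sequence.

Computing terms: b_1 = 7, b_2 = 23, b_3 = 5, b_4 = 8, b_5 = 20, b_6 = 23, b_7 = 17, b_8 = 2, b_9 = 5, b_{10} = 26, b_{11} = 11, b_{12} = 14, b_{13} = 8, b_{14} = 20.
Since (b_{13}, b_{14}) = (b_4, b_5) = (8, 20) (two consecutive terms determine the rest), the sequence is eventually periodic: after a pre-period of length 3 it cycles with period 9.

9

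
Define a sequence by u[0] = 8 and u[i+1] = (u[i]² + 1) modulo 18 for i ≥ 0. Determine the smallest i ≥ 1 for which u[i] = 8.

6

We have u[0] = 8, u[1] = 11, u[2] = 14, u[3] = 17, u[4] = 2, u[5] = 5, u[6] = 8.
The sequence repeats with period 6.
The value 8 next appears (with i ≥ 1) at u[6].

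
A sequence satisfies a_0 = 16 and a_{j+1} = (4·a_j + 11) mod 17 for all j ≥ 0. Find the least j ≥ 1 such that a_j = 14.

3

Listing terms: a_0 = 16; a_1 = 7; a_2 = 5; a_3 = 14; a_4 = 16.
The sequence repeats with period 4.
The value 14 first appears (with j ≥ 1) at a_3.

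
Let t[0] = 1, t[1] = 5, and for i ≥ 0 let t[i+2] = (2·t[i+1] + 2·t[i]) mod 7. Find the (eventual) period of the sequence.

48

Listing terms: t[0] = 1, t[1] = 5, t[2] = 5, t[3] = 6, t[4] = 1, t[5] = 0, t[6] = 2, t[7] = 4, t[8] = 5, t[9] = 4, t[10] = 4, t[11] = 2, t[12] = 5, t[13] = 0, t[14] = 3, t[15] = 6, t[16] = 4, t[17] = 6, t[18] = 6, t[19] = 3, t[20] = 4, t[21] = 0, t[22] = 1, t[23] = 2, t[24] = 6, t[25] = 2, t[26] = 2, t[27] = 1, t[28] = 6, t[29] = 0, t[30] = 5, t[31] = 3, t[32] = 2, t[33] = 3, t[34] = 3, t[35] = 5, t[36] = 2, t[37] = 0, t[38] = 4, t[39] = 1, t[40] = 3, t[41] = 1, t[42] = 1, t[43] = 4, t[44] = 3, t[45] = 0, t[46] = 6, t[47] = 5, t[48] = 1, t[49] = 5.
Since (t[48], t[49]) = (t[0], t[1]) = (1, 5) (two consecutive terms determine the rest), the sequence is periodic with period 48.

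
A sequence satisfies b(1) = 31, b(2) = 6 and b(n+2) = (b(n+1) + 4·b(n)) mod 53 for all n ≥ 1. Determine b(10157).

We have b(1) = 31, b(2) = 6, b(3) = 24, b(4) = 48, b(5) = 38, b(6) = 18, b(7) = 11, b(8) = 30, b(9) = 21, b(10) = 35, b(11) = 13, b(12) = 47, b(13) = 46, b(14) = 22, b(15) = 47, b(16) = 29, b(17) = 5, b(18) = 15, b(19) = 35, b(20) = 42, b(21) = 23, b(22) = 32, b(23) = 18, b(24) = 40, b(25) = 6, b(26) = 7, b(27) = 31, b(28) = 6.
The sequence repeats with period 26.
(10157 - 1) mod 26 = 16, so b(10157) = b(17) = 5.

5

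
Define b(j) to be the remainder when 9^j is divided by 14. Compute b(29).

We have b(0) = 1, b(1) = 9, b(2) = 11, b(3) = 1.
Since b(3) = b(0) = 1, the sequence is periodic with period 3.
So b(29) = b(0 + ((29-0) mod 3)) = b(2) = 11.

11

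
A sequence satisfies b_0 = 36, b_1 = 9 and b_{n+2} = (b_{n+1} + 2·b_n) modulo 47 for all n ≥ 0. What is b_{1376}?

19

We have b_0 = 36,  b_1 = 9,  b_2 = 34,  b_3 = 5,  b_4 = 26,  b_5 = 36,  b_6 = 41,  b_7 = 19,  b_8 = 7,  b_9 = 45,  b_{10} = 12,  b_{11} = 8,  b_{12} = 32,  b_{13} = 1,  b_{14} = 18,  b_{15} = 20,  b_{16} = 9,  b_{17} = 2,  b_{18} = 20,  b_{19} = 24,  b_{20} = 17,  b_{21} = 18,  b_{22} = 5,  b_{23} = 41,  b_{24} = 4,  b_{25} = 39,  b_{26} = 0,  b_{27} = 31,  b_{28} = 31,  b_{29} = 46,  b_{30} = 14,  b_{31} = 12,  b_{32} = 40,  b_{33} = 17,  b_{34} = 3,  b_{35} = 37,  b_{36} = 43,  b_{37} = 23,  b_{38} = 15,  b_{39} = 14,  b_{40} = 44,  b_{41} = 25,  b_{42} = 19,  b_{43} = 22,  b_{44} = 13,  b_{45} = 10,  b_{46} = 36,  b_{47} = 9.
Since (b_{46}, b_{47}) = (b_0, b_1) = (36, 9) (two consecutive terms determine the rest), the sequence is periodic with period 46.
So b_{1376} = b_{0 + ((1376-0) mod 46)} = b_{42} = 19.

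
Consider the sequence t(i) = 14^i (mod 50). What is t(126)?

We have t(1) = 14; t(2) = 46; t(3) = 44; t(4) = 16; t(5) = 24; t(6) = 36; t(7) = 4; t(8) = 6; t(9) = 34; t(10) = 26; t(11) = 14.
The sequence repeats with period 10.
So t(126) = t(1 + ((126-1) mod 10)) = t(6) = 36.

36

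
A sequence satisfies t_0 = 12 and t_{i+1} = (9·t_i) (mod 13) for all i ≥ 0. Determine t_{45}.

Listing terms: t_0 = 12,  t_1 = 4,  t_2 = 10,  t_3 = 12.
The sequence repeats with period 3.
So t_{45} = t_{0 + ((45-0) mod 3)} = t_0 = 12.

12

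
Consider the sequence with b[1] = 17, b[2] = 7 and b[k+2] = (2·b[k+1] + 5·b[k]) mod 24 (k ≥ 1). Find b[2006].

Listing terms: b[1] = 17, b[2] = 7, b[3] = 3, b[4] = 17, b[5] = 1, b[6] = 15, b[7] = 11, b[8] = 1, b[9] = 9, b[10] = 23, b[11] = 19, b[12] = 9, b[13] = 17, b[14] = 7.
Since (b[13], b[14]) = (b[1], b[2]) = (17, 7) (two consecutive terms determine the rest), the sequence is periodic with period 12.
So b[2006] = b[1 + ((2006-1) mod 12)] = b[2] = 7.

7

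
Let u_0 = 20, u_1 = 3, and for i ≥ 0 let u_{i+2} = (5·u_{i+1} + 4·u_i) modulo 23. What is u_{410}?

We have u_0 = 20, u_1 = 3, u_2 = 3, u_3 = 4, u_4 = 9, u_5 = 15, u_6 = 19, u_7 = 17, u_8 = 0, u_9 = 22, u_{10} = 18, u_{11} = 17, u_{12} = 19, u_{13} = 2, u_{14} = 17, u_{15} = 1, u_{16} = 4, u_{17} = 1, u_{18} = 21, u_{19} = 17, u_{20} = 8, u_{21} = 16, u_{22} = 20, u_{23} = 3.
The sequence repeats with period 22.
So u_{410} = u_{0 + ((410-0) mod 22)} = u_{14} = 17.

17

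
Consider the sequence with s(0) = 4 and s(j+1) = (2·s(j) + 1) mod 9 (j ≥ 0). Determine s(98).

s(0) = 4,  s(1) = 0,  s(2) = 1,  s(3) = 3,  s(4) = 7,  s(5) = 6,  s(6) = 4.
Since s(6) = s(0) = 4, the sequence is periodic with period 6.
So s(98) = s(0 + ((98-0) mod 6)) = s(2) = 1.

1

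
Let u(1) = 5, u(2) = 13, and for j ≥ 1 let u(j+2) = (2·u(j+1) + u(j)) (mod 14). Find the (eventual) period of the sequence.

3

u(1) = 5; u(2) = 13; u(3) = 3; u(4) = 5; u(5) = 13.
Since (u(4), u(5)) = (u(1), u(2)) = (5, 13) (two consecutive terms determine the rest), the sequence is periodic with period 3.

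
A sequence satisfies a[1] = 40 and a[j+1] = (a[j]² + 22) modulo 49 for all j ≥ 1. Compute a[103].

We have a[1] = 40,  a[2] = 5,  a[3] = 47,  a[4] = 26,  a[5] = 12,  a[6] = 19,  a[7] = 40.
Since a[7] = a[1] = 40, the sequence is periodic with period 6.
(103 - 1) mod 6 = 0, so a[103] = a[1] = 40.

40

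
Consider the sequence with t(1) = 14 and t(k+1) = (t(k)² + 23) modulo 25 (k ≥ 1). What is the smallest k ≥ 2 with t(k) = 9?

Computing terms: t(1) = 14,  t(2) = 19,  t(3) = 9,  t(4) = 4,  t(5) = 14.
Since t(5) = t(1) = 14, the sequence is periodic with period 4.
The value 9 first appears (with k ≥ 2) at t(3).

3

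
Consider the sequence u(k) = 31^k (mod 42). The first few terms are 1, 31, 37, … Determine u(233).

19

We have u(0) = 1, u(1) = 31, u(2) = 37, u(3) = 13, u(4) = 25, u(5) = 19, u(6) = 1.
The sequence repeats with period 6.
So u(233) = u(0 + ((233-0) mod 6)) = u(5) = 19.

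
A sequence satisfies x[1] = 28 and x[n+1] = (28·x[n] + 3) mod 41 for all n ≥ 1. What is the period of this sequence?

We have x[1] = 28, x[2] = 8, x[3] = 22, x[4] = 4, x[5] = 33, x[6] = 25, x[7] = 6, x[8] = 7, x[9] = 35, x[10] = 40, x[11] = 16, x[12] = 0, x[13] = 3, x[14] = 5, x[15] = 20, x[16] = 30, x[17] = 23, x[18] = 32, x[19] = 38, x[20] = 1, x[21] = 31, x[22] = 10, x[23] = 37, x[24] = 14, x[25] = 26, x[26] = 34, x[27] = 12, x[28] = 11, x[29] = 24, x[30] = 19, x[31] = 2, x[32] = 18, x[33] = 15, x[34] = 13, x[35] = 39, x[36] = 29, x[37] = 36, x[38] = 27, x[39] = 21, x[40] = 17, x[41] = 28.
Since x[41] = x[1] = 28, the sequence is periodic with period 40.

40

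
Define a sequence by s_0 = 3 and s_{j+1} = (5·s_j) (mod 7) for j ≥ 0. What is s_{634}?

6

s_0 = 3,  s_1 = 1,  s_2 = 5,  s_3 = 4,  s_4 = 6,  s_5 = 2,  s_6 = 3.
The sequence repeats with period 6.
(634 - 0) mod 6 = 4, so s_{634} = s_4 = 6.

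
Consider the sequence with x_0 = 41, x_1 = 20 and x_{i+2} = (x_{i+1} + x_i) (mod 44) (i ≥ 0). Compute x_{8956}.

We have x_0 = 41, x_1 = 20, x_2 = 17, x_3 = 37, x_4 = 10, x_5 = 3, x_6 = 13, x_7 = 16, x_8 = 29, x_9 = 1, x_{10} = 30, x_{11} = 31, x_{12} = 17, x_{13} = 4, x_{14} = 21, x_{15} = 25, x_{16} = 2, x_{17} = 27, x_{18} = 29, x_{19} = 12, x_{20} = 41, x_{21} = 9, x_{22} = 6, x_{23} = 15, x_{24} = 21, x_{25} = 36, x_{26} = 13, x_{27} = 5, x_{28} = 18, x_{29} = 23, x_{30} = 41, x_{31} = 20.
Since (x_{30}, x_{31}) = (x_0, x_1) = (41, 20) (two consecutive terms determine the rest), the sequence is periodic with period 30.
(8956 - 0) mod 30 = 16, so x_{8956} = x_{16} = 2.

2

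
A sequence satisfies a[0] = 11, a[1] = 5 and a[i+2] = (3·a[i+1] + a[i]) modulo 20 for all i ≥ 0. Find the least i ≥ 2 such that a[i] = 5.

7

We have a[0] = 11, a[1] = 5, a[2] = 6, a[3] = 3, a[4] = 15, a[5] = 8, a[6] = 19, a[7] = 5, a[8] = 14, a[9] = 7, a[10] = 15, a[11] = 12, a[12] = 11, a[13] = 5.
Since (a[12], a[13]) = (a[0], a[1]) = (11, 5) (two consecutive terms determine the rest), the sequence is periodic with period 12.
The value 5 first appears (with i ≥ 2) at a[7].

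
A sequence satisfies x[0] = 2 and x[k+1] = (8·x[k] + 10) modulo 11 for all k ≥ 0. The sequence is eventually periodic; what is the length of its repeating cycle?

10

Computing terms: x[0] = 2, x[1] = 4, x[2] = 9, x[3] = 5, x[4] = 6, x[5] = 3, x[6] = 1, x[7] = 7, x[8] = 0, x[9] = 10, x[10] = 2.
Since x[10] = x[0] = 2, the sequence is periodic with period 10.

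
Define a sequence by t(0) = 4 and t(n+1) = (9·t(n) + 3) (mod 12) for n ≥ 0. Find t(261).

Computing terms: t(0) = 4; t(1) = 3; t(2) = 6; t(3) = 9; t(4) = 0; t(5) = 3.
Since t(5) = t(1) = 3, the sequence is eventually periodic: after a pre-period of length 1 it cycles with period 4.
For n ≥ 1, t(n) depends only on (n - 1) mod 4. (261 - 1) mod 4 = 0, so t(261) = t(1) = 3.

3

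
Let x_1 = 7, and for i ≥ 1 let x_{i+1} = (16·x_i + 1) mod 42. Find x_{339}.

3

Listing terms: x_1 = 7,  x_2 = 29,  x_3 = 3,  x_4 = 7.
The sequence repeats with period 3.
(339 - 1) mod 3 = 2, so x_{339} = x_3 = 3.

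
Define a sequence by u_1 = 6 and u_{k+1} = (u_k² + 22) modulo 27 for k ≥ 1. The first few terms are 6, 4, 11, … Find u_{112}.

Computing terms: u_1 = 6; u_2 = 4; u_3 = 11; u_4 = 8; u_5 = 5; u_6 = 20; u_7 = 17; u_8 = 14; u_9 = 2; u_{10} = 26; u_{11} = 23; u_{12} = 11.
Since u_{12} = u_3 = 11, the sequence is eventually periodic: after a pre-period of length 2 it cycles with period 9.
For k ≥ 3, u_k depends only on (k - 3) mod 9. (112 - 3) mod 9 = 1, so u_{112} = u_4 = 8.

8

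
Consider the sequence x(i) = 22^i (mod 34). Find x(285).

We have x(1) = 22, x(2) = 8, x(3) = 6, x(4) = 30, x(5) = 14, x(6) = 2, x(7) = 10, x(8) = 16, x(9) = 12, x(10) = 26, x(11) = 28, x(12) = 4, x(13) = 20, x(14) = 32, x(15) = 24, x(16) = 18, x(17) = 22.
The sequence repeats with period 16.
So x(285) = x(1 + ((285-1) mod 16)) = x(13) = 20.

20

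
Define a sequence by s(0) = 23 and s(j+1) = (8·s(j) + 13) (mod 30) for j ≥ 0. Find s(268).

23

Computing terms: s(0) = 23, s(1) = 17, s(2) = 29, s(3) = 5, s(4) = 23.
The sequence repeats with period 4.
So s(268) = s(0 + ((268-0) mod 4)) = s(0) = 23.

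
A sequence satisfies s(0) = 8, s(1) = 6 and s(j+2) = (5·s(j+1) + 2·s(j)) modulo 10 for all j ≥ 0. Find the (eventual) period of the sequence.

Computing terms: s(0) = 8; s(1) = 6; s(2) = 6; s(3) = 2; s(4) = 2; s(5) = 4; s(6) = 4; s(7) = 8; s(8) = 8; s(9) = 6.
The sequence repeats with period 8.

8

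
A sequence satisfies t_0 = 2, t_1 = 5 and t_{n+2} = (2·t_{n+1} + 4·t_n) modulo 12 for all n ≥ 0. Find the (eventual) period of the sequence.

8

t_0 = 2; t_1 = 5; t_2 = 6; t_3 = 8; t_4 = 4; t_5 = 4; t_6 = 0; t_7 = 4; t_8 = 8; t_9 = 8; t_{10} = 0; t_{11} = 8; t_{12} = 4.
Since (t_{11}, t_{12}) = (t_3, t_4) = (8, 4) (two consecutive terms determine the rest), the sequence is eventually periodic: after a pre-period of length 3 it cycles with period 8.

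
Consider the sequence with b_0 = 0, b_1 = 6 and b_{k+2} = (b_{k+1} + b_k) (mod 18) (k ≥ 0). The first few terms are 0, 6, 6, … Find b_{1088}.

0

Computing terms: b_0 = 0,  b_1 = 6,  b_2 = 6,  b_3 = 12,  b_4 = 0,  b_5 = 12,  b_6 = 12,  b_7 = 6,  b_8 = 0,  b_9 = 6.
The sequence repeats with period 8.
(1088 - 0) mod 8 = 0, so b_{1088} = b_0 = 0.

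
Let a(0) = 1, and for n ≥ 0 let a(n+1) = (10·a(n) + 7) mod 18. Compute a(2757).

We have a(0) = 1,  a(1) = 17,  a(2) = 15,  a(3) = 13,  a(4) = 11,  a(5) = 9,  a(6) = 7,  a(7) = 5,  a(8) = 3,  a(9) = 1.
The sequence repeats with period 9.
So a(2757) = a(0 + ((2757-0) mod 9)) = a(3) = 13.

13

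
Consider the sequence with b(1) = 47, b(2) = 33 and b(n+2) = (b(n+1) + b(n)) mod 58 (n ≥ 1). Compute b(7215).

b(1) = 47; b(2) = 33; b(3) = 22; b(4) = 55; b(5) = 19; b(6) = 16; b(7) = 35; b(8) = 51; b(9) = 28; b(10) = 21; b(11) = 49; b(12) = 12; b(13) = 3; b(14) = 15; b(15) = 18; b(16) = 33; b(17) = 51; b(18) = 26; b(19) = 19; b(20) = 45; b(21) = 6; b(22) = 51; b(23) = 57; b(24) = 50; b(25) = 49; b(26) = 41; b(27) = 32; b(28) = 15; b(29) = 47; b(30) = 4; b(31) = 51; b(32) = 55; b(33) = 48; b(34) = 45; b(35) = 35; b(36) = 22; b(37) = 57; b(38) = 21; b(39) = 20; b(40) = 41; b(41) = 3; b(42) = 44; b(43) = 47; b(44) = 33.
Since (b(43), b(44)) = (b(1), b(2)) = (47, 33) (two consecutive terms determine the rest), the sequence is periodic with period 42.
So b(7215) = b(1 + ((7215-1) mod 42)) = b(33) = 48.

48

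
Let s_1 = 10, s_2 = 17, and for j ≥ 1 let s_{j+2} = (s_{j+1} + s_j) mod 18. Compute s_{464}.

13

We have s_1 = 10,  s_2 = 17,  s_3 = 9,  s_4 = 8,  s_5 = 17,  s_6 = 7,  s_7 = 6,  s_8 = 13,  s_9 = 1,  s_{10} = 14,  s_{11} = 15,  s_{12} = 11,  s_{13} = 8,  s_{14} = 1,  s_{15} = 9,  s_{16} = 10,  s_{17} = 1,  s_{18} = 11,  s_{19} = 12,  s_{20} = 5,  s_{21} = 17,  s_{22} = 4,  s_{23} = 3,  s_{24} = 7,  s_{25} = 10,  s_{26} = 17.
Since (s_{25}, s_{26}) = (s_1, s_2) = (10, 17) (two consecutive terms determine the rest), the sequence is periodic with period 24.
So s_{464} = s_{1 + ((464-1) mod 24)} = s_8 = 13.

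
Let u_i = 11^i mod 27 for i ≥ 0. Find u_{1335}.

8

u_0 = 1; u_1 = 11; u_2 = 13; u_3 = 8; u_4 = 7; u_5 = 23; u_6 = 10; u_7 = 2; u_8 = 22; u_9 = 26; u_{10} = 16; u_{11} = 14; u_{12} = 19; u_{13} = 20; u_{14} = 4; u_{15} = 17; u_{16} = 25; u_{17} = 5; u_{18} = 1.
The sequence repeats with period 18.
So u_{1335} = u_{0 + ((1335-0) mod 18)} = u_3 = 8.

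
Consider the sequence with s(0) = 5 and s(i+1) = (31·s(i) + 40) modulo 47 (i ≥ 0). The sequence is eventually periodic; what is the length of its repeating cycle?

s(0) = 5; s(1) = 7; s(2) = 22; s(3) = 17; s(4) = 3; s(5) = 39; s(6) = 27; s(7) = 31; s(8) = 14; s(9) = 4; s(10) = 23; s(11) = 1; s(12) = 24; s(13) = 32; s(14) = 45; s(15) = 25; s(16) = 16; s(17) = 19; s(18) = 18; s(19) = 34; s(20) = 13; s(21) = 20; s(22) = 2; s(23) = 8; s(24) = 6; s(25) = 38; s(26) = 43; s(27) = 10; s(28) = 21; s(29) = 33; s(30) = 29; s(31) = 46; s(32) = 9; s(33) = 37; s(34) = 12; s(35) = 36; s(36) = 28; s(37) = 15; s(38) = 35; s(39) = 44; s(40) = 41; s(41) = 42; s(42) = 26; s(43) = 0; s(44) = 40; s(45) = 11; s(46) = 5.
Since s(46) = s(0) = 5, the sequence is periodic with period 46.

46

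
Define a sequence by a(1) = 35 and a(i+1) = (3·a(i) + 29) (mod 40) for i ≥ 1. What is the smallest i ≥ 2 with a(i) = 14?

2

a(1) = 35; a(2) = 14; a(3) = 31; a(4) = 2; a(5) = 35.
Since a(5) = a(1) = 35, the sequence is periodic with period 4.
The value 14 first appears (with i ≥ 2) at a(2).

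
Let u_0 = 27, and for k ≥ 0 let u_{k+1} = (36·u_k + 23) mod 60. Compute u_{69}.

Computing terms: u_0 = 27,  u_1 = 35,  u_2 = 23,  u_3 = 11,  u_4 = 59,  u_5 = 47,  u_6 = 35.
Since u_6 = u_1 = 35, the sequence is eventually periodic: after a pre-period of length 1 it cycles with period 5.
For k ≥ 1, u_k depends only on (k - 1) mod 5. (69 - 1) mod 5 = 3, so u_{69} = u_4 = 59.

59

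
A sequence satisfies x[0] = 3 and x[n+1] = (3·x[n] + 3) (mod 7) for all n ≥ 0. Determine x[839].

0

Computing terms: x[0] = 3; x[1] = 5; x[2] = 4; x[3] = 1; x[4] = 6; x[5] = 0; x[6] = 3.
Since x[6] = x[0] = 3, the sequence is periodic with period 6.
(839 - 0) mod 6 = 5, so x[839] = x[5] = 0.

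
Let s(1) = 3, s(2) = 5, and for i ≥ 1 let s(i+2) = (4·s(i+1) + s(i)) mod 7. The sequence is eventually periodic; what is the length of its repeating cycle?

16

s(1) = 3,  s(2) = 5,  s(3) = 2,  s(4) = 6,  s(5) = 5,  s(6) = 5,  s(7) = 4,  s(8) = 0,  s(9) = 4,  s(10) = 2,  s(11) = 5,  s(12) = 1,  s(13) = 2,  s(14) = 2,  s(15) = 3,  s(16) = 0,  s(17) = 3,  s(18) = 5.
Since (s(17), s(18)) = (s(1), s(2)) = (3, 5) (two consecutive terms determine the rest), the sequence is periodic with period 16.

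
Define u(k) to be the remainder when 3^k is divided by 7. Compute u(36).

We have u(1) = 3; u(2) = 2; u(3) = 6; u(4) = 4; u(5) = 5; u(6) = 1; u(7) = 3.
Since u(7) = u(1) = 3, the sequence is periodic with period 6.
So u(36) = u(1 + ((36-1) mod 6)) = u(6) = 1.

1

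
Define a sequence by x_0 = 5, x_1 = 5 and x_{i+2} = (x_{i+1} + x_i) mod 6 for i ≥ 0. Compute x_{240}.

5

Listing terms: x_0 = 5, x_1 = 5, x_2 = 4, x_3 = 3, x_4 = 1, x_5 = 4, x_6 = 5, x_7 = 3, x_8 = 2, x_9 = 5, x_{10} = 1, x_{11} = 0, x_{12} = 1, x_{13} = 1, x_{14} = 2, x_{15} = 3, x_{16} = 5, x_{17} = 2, x_{18} = 1, x_{19} = 3, x_{20} = 4, x_{21} = 1, x_{22} = 5, x_{23} = 0, x_{24} = 5, x_{25} = 5.
The sequence repeats with period 24.
(240 - 0) mod 24 = 0, so x_{240} = x_0 = 5.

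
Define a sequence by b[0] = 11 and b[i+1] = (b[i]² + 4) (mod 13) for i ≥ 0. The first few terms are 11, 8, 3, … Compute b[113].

Listing terms: b[0] = 11, b[1] = 8, b[2] = 3, b[3] = 0, b[4] = 4, b[5] = 7, b[6] = 1, b[7] = 5, b[8] = 3.
Since b[8] = b[2] = 3, the sequence is eventually periodic: after a pre-period of length 2 it cycles with period 6.
For i ≥ 2, b[i] depends only on (i - 2) mod 6. (113 - 2) mod 6 = 3, so b[113] = b[5] = 7.

7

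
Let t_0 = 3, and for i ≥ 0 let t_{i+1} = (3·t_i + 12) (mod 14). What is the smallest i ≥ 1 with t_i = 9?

4

t_0 = 3, t_1 = 7, t_2 = 5, t_3 = 13, t_4 = 9, t_5 = 11, t_6 = 3.
The sequence repeats with period 6.
The value 9 first appears (with i ≥ 1) at t_4.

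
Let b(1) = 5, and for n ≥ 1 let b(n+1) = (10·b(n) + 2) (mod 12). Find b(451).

Computing terms: b(1) = 5, b(2) = 4, b(3) = 6, b(4) = 2, b(5) = 10, b(6) = 6.
Since b(6) = b(3) = 6, the sequence is eventually periodic: after a pre-period of length 2 it cycles with period 3.
For n ≥ 3, b(n) depends only on (n - 3) mod 3. (451 - 3) mod 3 = 1, so b(451) = b(4) = 2.

2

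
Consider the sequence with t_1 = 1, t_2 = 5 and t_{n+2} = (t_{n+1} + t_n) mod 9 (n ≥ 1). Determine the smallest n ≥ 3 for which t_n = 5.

Listing terms: t_1 = 1,  t_2 = 5,  t_3 = 6,  t_4 = 2,  t_5 = 8,  t_6 = 1,  t_7 = 0,  t_8 = 1,  t_9 = 1,  t_{10} = 2,  t_{11} = 3,  t_{12} = 5,  t_{13} = 8,  t_{14} = 4,  t_{15} = 3,  t_{16} = 7,  t_{17} = 1,  t_{18} = 8,  t_{19} = 0,  t_{20} = 8,  t_{21} = 8,  t_{22} = 7,  t_{23} = 6,  t_{24} = 4,  t_{25} = 1,  t_{26} = 5.
Since (t_{25}, t_{26}) = (t_1, t_2) = (1, 5) (two consecutive terms determine the rest), the sequence is periodic with period 24.
The value 5 first appears (with n ≥ 3) at t_{12}.

12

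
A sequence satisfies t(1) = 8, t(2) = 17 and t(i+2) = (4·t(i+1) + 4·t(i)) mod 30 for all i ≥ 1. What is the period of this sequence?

Computing terms: t(1) = 8; t(2) = 17; t(3) = 10; t(4) = 18; t(5) = 22; t(6) = 10; t(7) = 8; t(8) = 12; t(9) = 20; t(10) = 8; t(11) = 22; t(12) = 0; t(13) = 28; t(14) = 22; t(15) = 20; t(16) = 18; t(17) = 2; t(18) = 20; t(19) = 28; t(20) = 12; t(21) = 10; t(22) = 28; t(23) = 2; t(24) = 0; t(25) = 8; t(26) = 2; t(27) = 10; t(28) = 18.
Since (t(27), t(28)) = (t(3), t(4)) = (10, 18) (two consecutive terms determine the rest), the sequence is eventually periodic: after a pre-period of length 2 it cycles with period 24.

24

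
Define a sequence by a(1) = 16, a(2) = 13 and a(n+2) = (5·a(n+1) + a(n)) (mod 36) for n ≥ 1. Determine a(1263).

9

a(1) = 16, a(2) = 13, a(3) = 9, a(4) = 22, a(5) = 11, a(6) = 5, a(7) = 0, a(8) = 5, a(9) = 25, a(10) = 22, a(11) = 27, a(12) = 13, a(13) = 20, a(14) = 5, a(15) = 9, a(16) = 14, a(17) = 7, a(18) = 13, a(19) = 0, a(20) = 13, a(21) = 29, a(22) = 14, a(23) = 27, a(24) = 5, a(25) = 16, a(26) = 13.
Since (a(25), a(26)) = (a(1), a(2)) = (16, 13) (two consecutive terms determine the rest), the sequence is periodic with period 24.
So a(1263) = a(1 + ((1263-1) mod 24)) = a(15) = 9.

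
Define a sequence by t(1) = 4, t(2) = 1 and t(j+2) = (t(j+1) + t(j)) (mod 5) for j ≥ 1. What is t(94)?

t(1) = 4, t(2) = 1, t(3) = 0, t(4) = 1, t(5) = 1, t(6) = 2, t(7) = 3, t(8) = 0, t(9) = 3, t(10) = 3, t(11) = 1, t(12) = 4, t(13) = 0, t(14) = 4, t(15) = 4, t(16) = 3, t(17) = 2, t(18) = 0, t(19) = 2, t(20) = 2, t(21) = 4, t(22) = 1.
The sequence repeats with period 20.
(94 - 1) mod 20 = 13, so t(94) = t(14) = 4.

4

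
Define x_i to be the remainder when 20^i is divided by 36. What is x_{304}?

We have x_0 = 1, x_1 = 20, x_2 = 4, x_3 = 8, x_4 = 16, x_5 = 32, x_6 = 28, x_7 = 20.
Since x_7 = x_1 = 20, the sequence is eventually periodic: after a pre-period of length 1 it cycles with period 6.
For i ≥ 1, x_i depends only on (i - 1) mod 6. (304 - 1) mod 6 = 3, so x_{304} = x_4 = 16.

16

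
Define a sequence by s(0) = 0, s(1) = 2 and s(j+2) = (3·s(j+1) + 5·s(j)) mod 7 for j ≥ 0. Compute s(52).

2

s(0) = 0; s(1) = 2; s(2) = 6; s(3) = 0; s(4) = 2.
Since (s(3), s(4)) = (s(0), s(1)) = (0, 2) (two consecutive terms determine the rest), the sequence is periodic with period 3.
(52 - 0) mod 3 = 1, so s(52) = s(1) = 2.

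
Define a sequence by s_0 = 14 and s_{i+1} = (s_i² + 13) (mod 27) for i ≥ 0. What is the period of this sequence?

s_0 = 14,  s_1 = 20,  s_2 = 8,  s_3 = 23,  s_4 = 2,  s_5 = 17,  s_6 = 5,  s_7 = 11,  s_8 = 26,  s_9 = 14.
The sequence repeats with period 9.

9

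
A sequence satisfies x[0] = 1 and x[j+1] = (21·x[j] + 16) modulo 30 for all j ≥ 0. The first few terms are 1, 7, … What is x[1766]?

We have x[0] = 1, x[1] = 7, x[2] = 13, x[3] = 19, x[4] = 25, x[5] = 1.
The sequence repeats with period 5.
So x[1766] = x[0 + ((1766-0) mod 5)] = x[1] = 7.

7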